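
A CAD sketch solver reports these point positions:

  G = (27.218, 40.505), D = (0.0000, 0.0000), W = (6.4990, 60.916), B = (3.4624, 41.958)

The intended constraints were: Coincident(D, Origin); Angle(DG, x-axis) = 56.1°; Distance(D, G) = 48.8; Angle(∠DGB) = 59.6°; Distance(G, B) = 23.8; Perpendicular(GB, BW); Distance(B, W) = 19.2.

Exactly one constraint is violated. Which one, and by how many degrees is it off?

Perpendicular(GB, BW) — off by 5.60°.

D = (0.00, 0.00) ✓; DG at 56.10° ✓; |DG| = 48.80 ✓; ∠DGB = 59.60° ✓; |GB| = 23.80 ✓; ∠(GB, BW) = 95.60° ✗; |BW| = 19.20 ✓.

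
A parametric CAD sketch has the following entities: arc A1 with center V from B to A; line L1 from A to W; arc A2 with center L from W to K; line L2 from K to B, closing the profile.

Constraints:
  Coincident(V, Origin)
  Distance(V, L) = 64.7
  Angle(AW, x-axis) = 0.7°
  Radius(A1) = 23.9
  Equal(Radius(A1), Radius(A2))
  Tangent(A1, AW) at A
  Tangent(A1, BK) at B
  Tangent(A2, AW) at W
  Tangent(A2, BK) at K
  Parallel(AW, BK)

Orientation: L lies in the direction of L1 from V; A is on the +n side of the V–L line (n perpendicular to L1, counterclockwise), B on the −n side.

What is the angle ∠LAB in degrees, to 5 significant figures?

69.726°

V is at the origin and L lies 64.7 along u from V, so L = 64.7·u = (64.695, 0.79044). Tangency of A1 to both parallel lines with radius 23.9 puts A and B at V ± 23.9·n: A = (-0.29199, 23.898), B = (0.29199, -23.898). Then cos ∠LAB = AL·AB / (|AL||AB|), giving 69.726°.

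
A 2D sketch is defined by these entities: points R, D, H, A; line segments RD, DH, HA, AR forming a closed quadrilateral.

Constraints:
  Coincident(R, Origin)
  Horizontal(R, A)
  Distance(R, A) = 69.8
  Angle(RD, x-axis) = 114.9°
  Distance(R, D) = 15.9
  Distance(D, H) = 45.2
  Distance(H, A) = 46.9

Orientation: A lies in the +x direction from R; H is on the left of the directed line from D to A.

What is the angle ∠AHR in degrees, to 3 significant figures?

95.7°

R is at the origin; RA is horizontal with |RA| = 69.8 and A in +x, so A = (69.8, 0). RD runs at 114.9° with |RD| = 15.9, so D = (-6.69, 14.4). H is determined by |DH| = 45.2 and |HA| = 46.9 together: it lies at the intersection of circle(D, 45.2) and circle(A, 46.9). With |DA| = 77.8, the foot of the radical line on DA is 37.9 from D and the perpendicular offset is √(45.2² − 37.9²) = 24.6. Taking the left-of-DA solution: H = (35.1, 31.6).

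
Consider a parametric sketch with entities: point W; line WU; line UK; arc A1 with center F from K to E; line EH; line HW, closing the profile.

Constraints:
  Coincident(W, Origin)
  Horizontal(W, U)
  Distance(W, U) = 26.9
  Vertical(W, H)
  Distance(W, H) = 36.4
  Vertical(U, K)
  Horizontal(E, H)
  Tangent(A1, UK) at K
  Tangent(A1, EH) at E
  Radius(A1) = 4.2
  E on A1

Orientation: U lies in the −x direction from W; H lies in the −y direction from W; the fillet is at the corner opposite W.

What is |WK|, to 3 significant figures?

42.0

W is at the origin; WU is horizontal with |WU| = 26.9 and U on the −x side, so U = (-26.9, 0.00). WH is vertical with |WH| = 36.4 and H on the −y side, so H = (0.00, -36.4). The virtual corner opposite W is at (-26.9, -36.4). Tangency of A1 to UK means the radius FK is perpendicular to UK and since A1 is tangent to EH there, FE ⟂ EH, with radius 4.2, so the center F sits 4.2 in from both sides at F = (-22.7, -32.2). That places the tangent points at K = (-26.9, -32.2) on UK and E = (-22.7, -36.4) on EH. Then |WK| = |K − W| = 42.0.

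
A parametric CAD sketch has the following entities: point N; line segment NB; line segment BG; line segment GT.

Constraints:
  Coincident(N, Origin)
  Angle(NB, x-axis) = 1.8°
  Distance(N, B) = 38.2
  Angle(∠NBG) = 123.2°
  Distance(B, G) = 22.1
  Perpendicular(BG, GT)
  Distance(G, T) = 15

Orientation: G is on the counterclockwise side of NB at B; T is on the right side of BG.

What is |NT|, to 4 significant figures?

63.69

∠NBG = 123.2°, so BG runs at 1.8° + (180° − 123.2°) = 58.60° from the x-axis; with |BG| = 22.1, G = B + 22.1·(cos 58.60°, sin 58.60°) = (49.70, 20.06). BG ⟂ GT; with |GT| = 15.0 on the right of BG, T = G + 15.0·(0.8536, -0.5210) = (62.50, 12.25). Then |NT| = |T − N| = 63.69.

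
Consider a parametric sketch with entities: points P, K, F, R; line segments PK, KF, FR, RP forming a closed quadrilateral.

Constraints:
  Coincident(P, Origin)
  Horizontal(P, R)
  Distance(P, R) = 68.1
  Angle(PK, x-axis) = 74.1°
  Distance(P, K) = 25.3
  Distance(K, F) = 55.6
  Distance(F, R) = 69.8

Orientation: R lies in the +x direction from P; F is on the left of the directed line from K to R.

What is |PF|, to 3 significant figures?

79.1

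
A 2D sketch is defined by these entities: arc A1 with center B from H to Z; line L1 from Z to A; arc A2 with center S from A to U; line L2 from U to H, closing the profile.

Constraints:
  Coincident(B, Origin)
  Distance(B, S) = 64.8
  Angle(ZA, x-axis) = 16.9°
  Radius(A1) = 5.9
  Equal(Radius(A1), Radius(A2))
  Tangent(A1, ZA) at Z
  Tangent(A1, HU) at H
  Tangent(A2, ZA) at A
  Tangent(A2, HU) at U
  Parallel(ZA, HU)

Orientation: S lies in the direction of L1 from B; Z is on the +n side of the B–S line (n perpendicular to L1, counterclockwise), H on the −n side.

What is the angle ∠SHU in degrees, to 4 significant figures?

5.202°

The slot axis is L1's direction at 16.9°, so u = (cos 16.9°, sin 16.9°) = (0.9568, 0.2907) and n = (−sin 16.9°, cos 16.9°) = (-0.2907, 0.9568). B is at the origin and S lies 64.8 along u from B, so S = 64.8·u = (62.00, 18.84). Tangency of A1 to both parallel lines with radius 5.9 puts Z and H at B ± 5.9·n: Z = (-1.715, 5.645), H = (1.715, -5.645). Equal radii place A and U the same way about S: A = S + 5.9·n = (60.29, 24.48), U = S − 5.9·n = (63.72, 13.19). Then cos ∠SHU = HS·HU / (|HS||HU|), giving 5.202°.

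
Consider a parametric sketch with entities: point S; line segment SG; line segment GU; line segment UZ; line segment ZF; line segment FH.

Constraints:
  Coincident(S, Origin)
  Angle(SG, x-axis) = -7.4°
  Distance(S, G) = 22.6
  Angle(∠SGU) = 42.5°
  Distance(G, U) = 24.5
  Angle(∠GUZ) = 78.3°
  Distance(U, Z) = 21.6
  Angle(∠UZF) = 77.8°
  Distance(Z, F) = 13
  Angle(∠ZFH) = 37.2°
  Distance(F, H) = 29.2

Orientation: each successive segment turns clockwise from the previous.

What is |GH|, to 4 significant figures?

37.78

∠UZF = 77.8° gives ZF at 11.20° from the x-axis; with |ZF| = 13.0, F = (6.541, 5.350). ∠ZFH = 37.2° gives FH at -131.6° from the x-axis; with |FH| = 29.2, H = (-12.85, -16.49). Then |GH| = |H − G| = 37.78.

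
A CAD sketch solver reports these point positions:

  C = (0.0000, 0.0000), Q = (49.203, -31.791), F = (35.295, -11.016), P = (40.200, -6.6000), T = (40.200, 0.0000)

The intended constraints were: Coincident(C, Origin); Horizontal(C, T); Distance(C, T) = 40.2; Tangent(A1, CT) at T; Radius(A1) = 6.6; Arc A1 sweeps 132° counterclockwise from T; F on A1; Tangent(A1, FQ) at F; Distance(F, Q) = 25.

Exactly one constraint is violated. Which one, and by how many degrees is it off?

Tangent(A1, FQ) at F — off by 8.20°.

C = (0.00, 0.00) ✓; C.y = 0.00, T.y = 0.00 ✓; |CT| = 40.20 ✓; ∠(PT, TC) = 90.00° ✓; |PT| = 6.600 ✓; bearing(P→F) − bearing(P→T) = 132.0° ✓; |PF| = 6.600 ✓; ∠(PF, FQ) = 98.20° ✗; |FQ| = 25.00 ✓.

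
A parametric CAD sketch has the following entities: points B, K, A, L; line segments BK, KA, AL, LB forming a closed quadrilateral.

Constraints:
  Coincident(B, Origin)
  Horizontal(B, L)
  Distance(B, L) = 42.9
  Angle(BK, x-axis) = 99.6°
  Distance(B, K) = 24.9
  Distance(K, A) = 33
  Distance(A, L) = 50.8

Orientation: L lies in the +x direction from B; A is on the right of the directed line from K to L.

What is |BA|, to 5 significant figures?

11.003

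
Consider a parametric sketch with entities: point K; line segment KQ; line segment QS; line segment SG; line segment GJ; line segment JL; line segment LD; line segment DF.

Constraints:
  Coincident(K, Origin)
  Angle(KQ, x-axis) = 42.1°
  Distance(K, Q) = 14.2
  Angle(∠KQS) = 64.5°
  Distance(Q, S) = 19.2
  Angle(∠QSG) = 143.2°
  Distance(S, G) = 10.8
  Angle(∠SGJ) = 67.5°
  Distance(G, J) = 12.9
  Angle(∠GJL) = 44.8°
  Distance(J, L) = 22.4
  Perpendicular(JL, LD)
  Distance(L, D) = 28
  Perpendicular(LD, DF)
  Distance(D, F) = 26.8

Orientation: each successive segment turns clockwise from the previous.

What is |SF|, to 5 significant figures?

33.866

K is at the origin; KQ runs at 42.1° with length 14.2, so Q = (10.536, 9.5201). ∠KQS = 64.5° gives QS at -73.400° from the x-axis; with |QS| = 19.2, S = (16.021, -8.8797). ∠QSG = 143.2° gives SG at -110.20° from the x-axis; with |SG| = 10.8, G = (12.292, -19.015). ∠SGJ = 67.5° gives GJ at 137.30° from the x-axis; with |GJ| = 12.9, J = (2.8117, -10.267). ∠GJL = 44.8° gives JL at 2.1000° from the x-axis; with |JL| = 22.4, L = (25.197, -9.4464). JL ⟂ LD, so LD runs at -87.900°; with |LD| = 28.0, D = (26.223, -37.428). LD ⟂ DF, so DF runs at -177.90°; with |DF| = 26.8, F = (-0.55937, -38.410). Then |SF| = |F − S| = 33.866.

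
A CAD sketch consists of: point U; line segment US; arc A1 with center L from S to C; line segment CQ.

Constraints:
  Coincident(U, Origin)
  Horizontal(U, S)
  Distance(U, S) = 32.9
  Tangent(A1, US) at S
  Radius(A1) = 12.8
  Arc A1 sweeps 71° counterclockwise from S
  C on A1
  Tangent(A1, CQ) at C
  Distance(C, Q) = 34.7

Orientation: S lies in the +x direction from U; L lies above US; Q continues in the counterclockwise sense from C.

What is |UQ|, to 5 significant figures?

69.908

U is at the origin; US is horizontal with |US| = 32.9 and S on the +x side, so S = (32.900, 0.0000). A1 meets US tangentially, so LS is at right angles to US, so L = S + (0, 12.8) = (32.900, 12.800). On A1, S sits at bearing -90° from L; a 71° counterclockwise sweep puts C at bearing -19°, so C = L + 12.8·(cos -19°, sin -19°) = (45.003, 8.6327). Tangency of A1 to CQ means the radius LC is perpendicular to CQ, so CQ runs along (−sin -19°, cos -19°); with |CQ| = 34.7, Q = (56.300, 41.442). Then |UQ| = |Q − U| = 69.908.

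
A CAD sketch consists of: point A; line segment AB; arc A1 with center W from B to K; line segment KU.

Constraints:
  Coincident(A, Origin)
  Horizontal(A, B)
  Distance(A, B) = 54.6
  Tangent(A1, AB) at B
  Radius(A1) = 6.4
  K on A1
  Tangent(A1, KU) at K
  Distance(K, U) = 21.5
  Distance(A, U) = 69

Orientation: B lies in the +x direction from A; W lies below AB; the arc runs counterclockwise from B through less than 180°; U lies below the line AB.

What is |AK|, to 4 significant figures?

50.79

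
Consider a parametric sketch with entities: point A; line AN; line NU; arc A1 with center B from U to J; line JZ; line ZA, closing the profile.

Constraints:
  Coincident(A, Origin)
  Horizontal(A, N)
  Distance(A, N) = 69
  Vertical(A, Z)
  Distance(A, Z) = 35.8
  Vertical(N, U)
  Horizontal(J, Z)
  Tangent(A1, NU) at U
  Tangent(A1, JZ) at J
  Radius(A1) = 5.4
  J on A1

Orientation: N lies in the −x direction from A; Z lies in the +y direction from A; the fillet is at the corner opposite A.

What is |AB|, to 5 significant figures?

70.492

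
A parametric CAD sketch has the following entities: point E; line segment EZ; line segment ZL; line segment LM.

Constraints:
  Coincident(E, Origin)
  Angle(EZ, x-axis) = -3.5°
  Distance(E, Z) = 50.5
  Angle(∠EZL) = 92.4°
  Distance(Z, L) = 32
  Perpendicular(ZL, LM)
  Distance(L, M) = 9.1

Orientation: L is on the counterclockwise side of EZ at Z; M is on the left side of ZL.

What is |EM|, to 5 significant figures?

53.611

∠EZL = 92.4°, so ZL runs at -3.5° + (180° − 92.4°) = 84.100° from the x-axis; with |ZL| = 32.0, L = Z + 32.0·(cos 84.100°, sin 84.100°) = (53.695, 28.748). The perpendicularity gives LM at right angles to ZL; with |LM| = 9.1 on the left of ZL, M = L + 9.1·(-0.99470, 0.10279) = (44.643, 29.683). Then |EM| = |M − E| = 53.611.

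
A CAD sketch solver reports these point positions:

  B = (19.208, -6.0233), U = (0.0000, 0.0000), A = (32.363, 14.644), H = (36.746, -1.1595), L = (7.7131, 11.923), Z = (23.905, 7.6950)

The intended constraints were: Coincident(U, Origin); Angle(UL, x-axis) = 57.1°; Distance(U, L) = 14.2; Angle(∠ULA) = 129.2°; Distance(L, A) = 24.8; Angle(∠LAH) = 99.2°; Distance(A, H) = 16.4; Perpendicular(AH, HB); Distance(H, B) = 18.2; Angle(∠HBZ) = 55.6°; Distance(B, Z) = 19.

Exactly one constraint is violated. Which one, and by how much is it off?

Distance(B, Z) = 19 — off by 4.50.

U = (0.00, 0.00) ✓; UL at 57.10° ✓; |UL| = 14.20 ✓; ∠ULA = 129.2° ✓; |LA| = 24.80 ✓; ∠LAH = 99.20° ✓; |AH| = 16.40 ✓; ∠(AH, HB) = 90.00° ✓; |HB| = 18.20 ✓; ∠HBZ = 55.60° ✓; |BZ| = 14.50 ✗.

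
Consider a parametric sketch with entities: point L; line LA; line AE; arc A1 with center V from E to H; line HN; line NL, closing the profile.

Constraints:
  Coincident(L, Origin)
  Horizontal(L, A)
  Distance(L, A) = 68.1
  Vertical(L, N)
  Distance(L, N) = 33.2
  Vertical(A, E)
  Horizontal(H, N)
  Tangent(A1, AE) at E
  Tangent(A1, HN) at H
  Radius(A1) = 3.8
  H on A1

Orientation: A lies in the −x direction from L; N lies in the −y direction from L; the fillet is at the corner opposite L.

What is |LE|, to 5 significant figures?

74.175

L is at the origin; L and A share the same y with |LA| = 68.1 and A on the −x side, so A = (-68.100, 0.0000). L and N share the same x with |LN| = 33.2 and N on the −y side, so N = (0.0000, -33.200). The virtual corner opposite L is at (-68.100, -33.200). The tangent condition forces VE to be normal to AE and tangency of A1 to HN means the radius VH is perpendicular to HN, with radius 3.8, so the center V sits 3.8 in from both sides at V = (-64.300, -29.400). That places the tangent points at E = (-68.100, -29.400) on AE and H = (-64.300, -33.200) on HN. Then |LE| = |E − L| = 74.175.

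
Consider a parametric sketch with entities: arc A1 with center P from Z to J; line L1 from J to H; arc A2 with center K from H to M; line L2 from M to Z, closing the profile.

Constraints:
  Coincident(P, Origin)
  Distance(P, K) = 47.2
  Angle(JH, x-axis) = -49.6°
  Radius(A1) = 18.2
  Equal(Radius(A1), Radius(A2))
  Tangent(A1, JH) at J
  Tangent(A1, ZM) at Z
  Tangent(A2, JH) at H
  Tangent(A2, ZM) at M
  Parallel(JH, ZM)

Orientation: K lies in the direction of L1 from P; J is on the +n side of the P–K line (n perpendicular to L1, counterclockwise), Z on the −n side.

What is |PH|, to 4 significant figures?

50.59

The slot axis is L1's direction at -49.6°, so u = (cos -49.6°, sin -49.6°) = (0.6481, -0.7615) and n = (−sin -49.6°, cos -49.6°) = (0.7615, 0.6481). P is at the origin and K lies 47.2 along u from P, so K = 47.2·u = (30.59, -35.94). Tangency of A1 to both parallel lines with radius 18.2 puts J and Z at P ± 18.2·n: J = (13.86, 11.80), Z = (-13.86, -11.80). Equal radii place H and M the same way about K: H = K + 18.2·n = (44.45, -24.15), M = K − 18.2·n = (16.73, -47.74). Then |PH| = |H − P| = 50.59.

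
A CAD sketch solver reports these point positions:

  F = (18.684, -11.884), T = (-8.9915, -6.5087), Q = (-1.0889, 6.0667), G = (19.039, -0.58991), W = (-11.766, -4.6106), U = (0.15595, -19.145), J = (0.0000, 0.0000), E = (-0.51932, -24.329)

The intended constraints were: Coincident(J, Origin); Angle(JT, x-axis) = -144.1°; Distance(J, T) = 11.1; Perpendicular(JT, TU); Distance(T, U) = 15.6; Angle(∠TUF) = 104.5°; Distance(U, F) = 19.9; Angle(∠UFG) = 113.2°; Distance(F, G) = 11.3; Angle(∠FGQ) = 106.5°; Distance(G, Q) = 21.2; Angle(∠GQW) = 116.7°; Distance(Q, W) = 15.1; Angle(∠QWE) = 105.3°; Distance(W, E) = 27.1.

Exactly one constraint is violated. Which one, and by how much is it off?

Distance(W, E) = 27.1 — off by 4.40.

J = (0.00, 0.00) ✓; JT at -144.1° ✓; |JT| = 11.10 ✓; ∠(JT, TU) = 90.00° ✓; |TU| = 15.60 ✓; ∠TUF = 104.5° ✓; |UF| = 19.90 ✓; ∠UFG = 113.2° ✓; |FG| = 11.30 ✓; ∠FGQ = 106.5° ✓; |GQ| = 21.20 ✓; ∠GQW = 116.7° ✓; |QW| = 15.10 ✓; ∠QWE = 105.3° ✓; |WE| = 22.70 ✗.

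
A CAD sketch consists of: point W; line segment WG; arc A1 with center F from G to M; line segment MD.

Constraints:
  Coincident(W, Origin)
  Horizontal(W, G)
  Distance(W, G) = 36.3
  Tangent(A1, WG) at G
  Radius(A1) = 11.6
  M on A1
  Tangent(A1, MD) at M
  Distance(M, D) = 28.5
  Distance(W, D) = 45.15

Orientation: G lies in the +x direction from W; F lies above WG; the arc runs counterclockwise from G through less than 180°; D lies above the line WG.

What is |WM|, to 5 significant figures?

48.422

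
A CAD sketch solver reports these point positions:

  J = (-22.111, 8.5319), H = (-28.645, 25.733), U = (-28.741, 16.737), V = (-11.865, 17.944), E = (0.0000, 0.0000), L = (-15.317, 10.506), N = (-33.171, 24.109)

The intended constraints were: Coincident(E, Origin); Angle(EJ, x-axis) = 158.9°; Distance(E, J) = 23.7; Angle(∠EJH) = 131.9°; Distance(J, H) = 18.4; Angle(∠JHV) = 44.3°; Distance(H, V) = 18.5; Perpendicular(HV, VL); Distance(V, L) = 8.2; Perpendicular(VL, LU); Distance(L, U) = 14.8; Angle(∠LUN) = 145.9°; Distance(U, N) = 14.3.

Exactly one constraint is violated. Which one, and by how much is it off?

Distance(U, N) = 14.3 — off by 5.70.

E = (0.00, 0.00) ✓; EJ at 158.9° ✓; |EJ| = 23.70 ✓; ∠EJH = 131.9° ✓; |JH| = 18.40 ✓; ∠JHV = 44.30° ✓; |HV| = 18.50 ✓; ∠(HV, VL) = 90.00° ✓; |VL| = 8.200 ✓; ∠(VL, LU) = 90.00° ✓; |LU| = 14.80 ✓; ∠LUN = 145.9° ✓; |UN| = 8.601 ✗.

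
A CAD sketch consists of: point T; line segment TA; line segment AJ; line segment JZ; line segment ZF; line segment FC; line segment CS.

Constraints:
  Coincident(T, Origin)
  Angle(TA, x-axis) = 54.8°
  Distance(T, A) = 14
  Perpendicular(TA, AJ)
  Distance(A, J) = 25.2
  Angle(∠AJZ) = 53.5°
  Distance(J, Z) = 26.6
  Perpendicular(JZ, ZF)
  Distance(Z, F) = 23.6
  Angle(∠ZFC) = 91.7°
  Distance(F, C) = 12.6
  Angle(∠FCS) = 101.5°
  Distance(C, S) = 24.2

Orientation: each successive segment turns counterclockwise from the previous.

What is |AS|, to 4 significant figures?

20.88

T is at the origin; TA runs at 54.8° with length 14.0, so A = (8.070, 11.44). TA is perpendicular to AJ, so AJ runs at 144.8°; with |AJ| = 25.2, J = (-12.52, 25.97). ∠AJZ = 53.5° gives JZ at -88.70° from the x-axis; with |JZ| = 26.6, Z = (-11.92, -0.6270). JZ is perpendicular to ZF, so ZF runs at 1.300°; with |ZF| = 23.6, F = (11.68, -0.09161). ∠ZFC = 91.7° gives FC at 89.60° from the x-axis; with |FC| = 12.6, C = (11.76, 12.51). ∠FCS = 101.5° gives CS at 168.1° from the x-axis; with |CS| = 24.2, S = (-11.92, 17.50). Then |AS| = |S − A| = 20.88.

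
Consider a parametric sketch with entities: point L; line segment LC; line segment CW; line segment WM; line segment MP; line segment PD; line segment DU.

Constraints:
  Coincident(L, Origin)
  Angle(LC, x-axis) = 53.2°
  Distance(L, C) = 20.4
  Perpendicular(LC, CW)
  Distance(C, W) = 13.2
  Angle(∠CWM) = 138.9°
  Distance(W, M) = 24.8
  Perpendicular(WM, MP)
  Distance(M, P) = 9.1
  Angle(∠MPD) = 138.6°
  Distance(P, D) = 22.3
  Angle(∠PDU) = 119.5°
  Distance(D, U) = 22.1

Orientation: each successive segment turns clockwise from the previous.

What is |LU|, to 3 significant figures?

15.3

L is at the origin; LC runs at 53.2° with length 20.4, so C = (12.2, 16.3). The perpendicularity gives CW at right angles to LC, so CW runs at -36.8°; with |CW| = 13.2, W = (22.8, 8.43). ∠CWM = 138.9° gives WM at -77.9° from the x-axis; with |WM| = 24.8, M = (28.0, -15.8). WM ⟂ MP, so MP runs at -168°; with |MP| = 9.1, P = (19.1, -17.7). ∠MPD = 138.6° gives PD at 151° from the x-axis; with |PD| = 22.3, D = (-0.357, -6.82). ∠PDU = 119.5° gives DU at 90.2° from the x-axis; with |DU| = 22.1, U = (-0.434, 15.3). Then |LU| = |U − L| = 15.3.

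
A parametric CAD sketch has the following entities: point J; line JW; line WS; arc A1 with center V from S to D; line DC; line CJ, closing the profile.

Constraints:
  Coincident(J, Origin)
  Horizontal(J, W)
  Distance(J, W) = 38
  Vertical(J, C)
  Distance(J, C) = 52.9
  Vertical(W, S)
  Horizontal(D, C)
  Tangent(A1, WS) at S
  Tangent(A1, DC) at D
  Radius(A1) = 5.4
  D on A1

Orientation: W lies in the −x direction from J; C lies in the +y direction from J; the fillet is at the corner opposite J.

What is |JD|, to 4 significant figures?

62.14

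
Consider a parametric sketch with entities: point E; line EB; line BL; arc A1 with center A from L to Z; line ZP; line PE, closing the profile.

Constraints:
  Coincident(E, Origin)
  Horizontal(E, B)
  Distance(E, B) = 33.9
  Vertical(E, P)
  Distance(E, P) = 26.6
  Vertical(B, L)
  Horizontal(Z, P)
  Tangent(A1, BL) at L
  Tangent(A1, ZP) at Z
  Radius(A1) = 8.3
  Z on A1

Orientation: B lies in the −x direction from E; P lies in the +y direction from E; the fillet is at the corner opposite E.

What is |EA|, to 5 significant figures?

31.468

E and P share the same x with |EP| = 26.6 and P on the +y side, so P = (0.0000, 26.600). The virtual corner opposite E is at (-33.900, 26.600). Since A1 is tangent to BL there, AL ⟂ BL and the tangent condition forces AZ to be normal to ZP, with radius 8.3, so the center A sits 8.3 in from both sides at A = (-25.600, 18.300). Then |EA| = |A − E| = 31.468.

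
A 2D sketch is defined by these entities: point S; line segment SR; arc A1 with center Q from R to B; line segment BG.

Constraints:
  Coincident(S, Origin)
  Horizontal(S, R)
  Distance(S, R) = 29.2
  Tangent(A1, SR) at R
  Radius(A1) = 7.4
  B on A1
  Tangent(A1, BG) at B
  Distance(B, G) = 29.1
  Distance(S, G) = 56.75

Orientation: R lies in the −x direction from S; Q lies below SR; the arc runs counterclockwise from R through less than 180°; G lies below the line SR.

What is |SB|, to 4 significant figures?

36.31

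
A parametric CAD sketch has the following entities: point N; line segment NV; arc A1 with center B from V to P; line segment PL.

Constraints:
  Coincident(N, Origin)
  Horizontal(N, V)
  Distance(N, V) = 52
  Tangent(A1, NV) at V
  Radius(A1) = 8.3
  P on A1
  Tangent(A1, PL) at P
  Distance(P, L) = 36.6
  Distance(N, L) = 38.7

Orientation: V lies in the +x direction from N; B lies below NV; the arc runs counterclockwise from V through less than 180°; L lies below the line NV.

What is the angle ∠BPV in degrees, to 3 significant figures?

64.5°

Checks: |BP| = 8.300 ✓; ∠(BP, PL) = 90.00° ✓; |PL| = 36.60 ✓; |NL| = 38.70 ✓.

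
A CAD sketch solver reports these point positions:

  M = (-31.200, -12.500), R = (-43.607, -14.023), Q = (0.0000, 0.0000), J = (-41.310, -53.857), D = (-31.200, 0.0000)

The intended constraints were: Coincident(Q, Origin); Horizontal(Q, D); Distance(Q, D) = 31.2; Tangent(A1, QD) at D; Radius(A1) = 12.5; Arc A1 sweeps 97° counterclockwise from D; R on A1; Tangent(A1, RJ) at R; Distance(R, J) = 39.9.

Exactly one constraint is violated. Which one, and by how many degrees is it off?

Tangent(A1, RJ) at R — off by 3.70°.

Q = (0.00, 0.00) ✓; Q.y = 0.00, D.y = 0.00 ✓; |QD| = 31.20 ✓; ∠(MD, DQ) = 90.00° ✓; |MD| = 12.50 ✓; bearing(M→R) − bearing(M→D) = 97.00° ✓; |MR| = 12.50 ✓; ∠(MR, RJ) = 93.70° ✗; |RJ| = 39.90 ✓.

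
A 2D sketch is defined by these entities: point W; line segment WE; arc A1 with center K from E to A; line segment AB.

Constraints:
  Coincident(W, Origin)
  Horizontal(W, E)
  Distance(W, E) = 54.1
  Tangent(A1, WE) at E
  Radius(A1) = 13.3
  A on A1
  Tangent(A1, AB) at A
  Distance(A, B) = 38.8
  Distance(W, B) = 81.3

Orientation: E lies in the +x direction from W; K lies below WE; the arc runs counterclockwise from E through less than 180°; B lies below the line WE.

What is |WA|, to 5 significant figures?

46.765

Checks: ∠(KE, EW) = 90.00° ✓; |KE| = 13.30 ✓; |KA| = 13.30 ✓; ∠(KA, AB) = 90.00° ✓; |AB| = 38.80 ✓; |WB| = 81.30 ✓.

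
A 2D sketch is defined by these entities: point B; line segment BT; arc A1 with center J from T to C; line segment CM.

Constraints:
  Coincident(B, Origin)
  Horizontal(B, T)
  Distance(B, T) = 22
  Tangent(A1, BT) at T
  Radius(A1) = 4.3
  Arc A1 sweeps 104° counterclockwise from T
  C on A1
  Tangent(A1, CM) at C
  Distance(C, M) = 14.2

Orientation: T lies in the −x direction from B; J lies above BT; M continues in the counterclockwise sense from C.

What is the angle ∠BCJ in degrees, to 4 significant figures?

149.3°

The tangent condition forces JT to be normal to BT, so J = T + (0, 4.3) = (-22.00, 4.300). On A1, T sits at bearing -90° from J; a 104° counterclockwise sweep puts C at bearing 14°, so C = J + 4.3·(cos 14°, sin 14°) = (-17.83, 5.340). Then cos ∠BCJ = CB·CJ / (|CB||CJ|), giving 149.3°.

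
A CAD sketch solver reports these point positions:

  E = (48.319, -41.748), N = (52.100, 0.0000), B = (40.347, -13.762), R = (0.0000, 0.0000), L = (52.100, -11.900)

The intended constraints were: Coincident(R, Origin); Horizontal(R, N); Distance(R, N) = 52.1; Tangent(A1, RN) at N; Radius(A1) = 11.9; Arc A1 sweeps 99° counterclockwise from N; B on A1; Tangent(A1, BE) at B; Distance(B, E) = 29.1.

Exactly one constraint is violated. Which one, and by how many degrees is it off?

Tangent(A1, BE) at B — off by 6.90°.

R = (0.00, 0.00) ✓; R.y = 0.00, N.y = 0.00 ✓; |RN| = 52.10 ✓; ∠(LN, NR) = 90.00° ✓; |LN| = 11.90 ✓; bearing(L→B) − bearing(L→N) = 99.00° ✓; |LB| = 11.90 ✓; ∠(LB, BE) = 83.10° ✗; |BE| = 29.10 ✓.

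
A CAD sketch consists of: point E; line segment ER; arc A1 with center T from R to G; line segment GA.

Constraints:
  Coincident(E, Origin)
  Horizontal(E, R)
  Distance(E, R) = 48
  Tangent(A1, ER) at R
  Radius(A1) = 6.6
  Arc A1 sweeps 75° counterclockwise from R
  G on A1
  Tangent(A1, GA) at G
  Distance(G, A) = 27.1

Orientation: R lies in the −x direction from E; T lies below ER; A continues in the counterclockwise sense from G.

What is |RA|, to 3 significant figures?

33.8

E is at the origin; ER is horizontal with |ER| = 48.0 and R on the −x side, so R = (-48.0, 0.00). A1 meets ER tangentially, so TR is at right angles to ER, so T = R + (0, -6.6) = (-48.0, -6.60). On A1, R sits at bearing 90° from T; a 75° counterclockwise sweep puts G at bearing 165°, so G = T + 6.6·(cos 165°, sin 165°) = (-54.4, -4.89). The tangent condition forces TG to be normal to GA, so GA runs along (−sin 165°, cos 165°); with |GA| = 27.1, A = (-61.4, -31.1). Then |RA| = |A − R| = 33.8.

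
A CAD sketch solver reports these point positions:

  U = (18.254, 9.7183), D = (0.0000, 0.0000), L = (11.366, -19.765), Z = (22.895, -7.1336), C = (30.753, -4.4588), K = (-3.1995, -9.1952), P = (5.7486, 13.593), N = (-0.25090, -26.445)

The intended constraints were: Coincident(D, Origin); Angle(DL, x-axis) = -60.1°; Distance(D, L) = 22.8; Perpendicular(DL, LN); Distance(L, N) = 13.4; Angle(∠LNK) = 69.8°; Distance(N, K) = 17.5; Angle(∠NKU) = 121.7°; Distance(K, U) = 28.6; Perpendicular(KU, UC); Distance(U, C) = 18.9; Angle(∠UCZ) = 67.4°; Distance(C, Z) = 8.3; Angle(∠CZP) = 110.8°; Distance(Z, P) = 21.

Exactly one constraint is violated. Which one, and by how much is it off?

Distance(Z, P) = 21 — off by 5.90.

D = (0.00, 0.00) ✓; DL at -60.10° ✓; |DL| = 22.80 ✓; ∠(DL, LN) = 90.00° ✓; |LN| = 13.40 ✓; ∠LNK = 69.80° ✓; |NK| = 17.50 ✓; ∠NKU = 121.7° ✓; |KU| = 28.60 ✓; ∠(KU, UC) = 90.00° ✓; |UC| = 18.90 ✓; ∠UCZ = 67.40° ✓; |CZ| = 8.301 ✓; ∠CZP = 110.8° ✓; |ZP| = 26.90 ✗.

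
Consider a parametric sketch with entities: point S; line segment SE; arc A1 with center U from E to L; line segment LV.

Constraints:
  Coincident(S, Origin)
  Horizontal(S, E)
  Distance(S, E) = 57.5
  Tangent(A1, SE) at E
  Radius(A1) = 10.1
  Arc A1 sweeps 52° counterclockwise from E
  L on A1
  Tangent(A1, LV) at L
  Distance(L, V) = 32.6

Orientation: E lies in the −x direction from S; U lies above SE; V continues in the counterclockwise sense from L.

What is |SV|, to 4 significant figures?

41.75

S is at the origin; SE is horizontal with |SE| = 57.5 and E on the −x side, so E = (-57.50, 0.000). Since A1 is tangent to SE there, UE ⟂ SE, so U = E + (0, 10.1) = (-57.50, 10.10). On A1, E sits at bearing -90° from U; a 52° counterclockwise sweep puts L at bearing -38°, so L = U + 10.1·(cos -38°, sin -38°) = (-49.54, 3.882). A1 meets LV tangentially, so UL is at right angles to LV, so LV runs along (−sin -38°, cos -38°); with |LV| = 32.6, V = (-29.47, 29.57). Then |SV| = |V − S| = 41.75.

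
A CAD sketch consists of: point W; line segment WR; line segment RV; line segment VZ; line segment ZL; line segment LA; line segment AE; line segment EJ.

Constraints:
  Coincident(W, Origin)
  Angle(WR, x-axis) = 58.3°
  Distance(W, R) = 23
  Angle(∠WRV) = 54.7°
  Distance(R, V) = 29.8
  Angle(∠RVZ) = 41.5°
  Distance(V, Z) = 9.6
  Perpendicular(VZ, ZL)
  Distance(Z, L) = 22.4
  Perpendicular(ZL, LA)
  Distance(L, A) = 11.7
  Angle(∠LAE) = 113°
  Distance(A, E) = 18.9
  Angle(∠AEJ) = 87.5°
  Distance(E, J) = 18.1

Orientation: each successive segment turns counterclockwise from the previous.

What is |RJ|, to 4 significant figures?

25.79

W is at the origin; WR runs at 58.3° with length 23.0, so R = (12.09, 19.57). ∠WRV = 54.7° gives RV at -176.4° from the x-axis; with |RV| = 29.8, V = (-17.66, 17.70). ∠RVZ = 41.5° gives VZ at -37.90° from the x-axis; with |VZ| = 9.6, Z = (-10.08, 11.80). VZ ⟂ ZL, so ZL runs at 52.10°; with |ZL| = 22.4, L = (3.680, 29.48). ZL is perpendicular to LA, so LA runs at 142.1°; with |LA| = 11.7, A = (-5.552, 36.66). ∠LAE = 113.0° gives AE at -150.9° from the x-axis; with |AE| = 18.9, E = (-22.07, 27.47). ∠AEJ = 87.5° gives EJ at -58.40° from the x-axis; with |EJ| = 18.1, J = (-12.58, 12.05). Then |RJ| = |J − R| = 25.79.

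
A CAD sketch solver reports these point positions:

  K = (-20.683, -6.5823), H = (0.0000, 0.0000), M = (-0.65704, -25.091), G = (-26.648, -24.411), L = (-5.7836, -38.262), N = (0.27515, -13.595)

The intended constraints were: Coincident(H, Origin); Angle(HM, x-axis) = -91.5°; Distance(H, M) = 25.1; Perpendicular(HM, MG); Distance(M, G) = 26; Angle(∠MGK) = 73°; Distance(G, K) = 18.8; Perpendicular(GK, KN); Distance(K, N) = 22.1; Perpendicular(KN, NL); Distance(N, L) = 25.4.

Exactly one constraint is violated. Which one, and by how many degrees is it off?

Perpendicular(KN, NL) — off by 4.70°.

H = (0.00, 0.00) ✓; HM at -91.50° ✓; |HM| = 25.10 ✓; ∠(HM, MG) = 90.00° ✓; |MG| = 26.00 ✓; ∠MGK = 73.00° ✓; |GK| = 18.80 ✓; ∠(GK, KN) = 90.00° ✓; |KN| = 22.10 ✓; ∠(KN, NL) = 85.30° ✗; |NL| = 25.40 ✓.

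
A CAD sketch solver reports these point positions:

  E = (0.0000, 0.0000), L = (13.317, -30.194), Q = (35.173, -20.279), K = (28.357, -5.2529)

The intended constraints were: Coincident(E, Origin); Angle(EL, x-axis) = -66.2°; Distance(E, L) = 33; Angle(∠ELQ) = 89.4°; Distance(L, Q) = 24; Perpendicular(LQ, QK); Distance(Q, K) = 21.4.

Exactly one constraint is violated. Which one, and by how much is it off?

Distance(Q, K) = 21.4 — off by 4.90.

E = (0.00, 0.00) ✓; EL at -66.20° ✓; |EL| = 33.00 ✓; ∠ELQ = 89.40° ✓; |LQ| = 24.00 ✓; ∠(LQ, QK) = 90.00° ✓; |QK| = 16.50 ✗.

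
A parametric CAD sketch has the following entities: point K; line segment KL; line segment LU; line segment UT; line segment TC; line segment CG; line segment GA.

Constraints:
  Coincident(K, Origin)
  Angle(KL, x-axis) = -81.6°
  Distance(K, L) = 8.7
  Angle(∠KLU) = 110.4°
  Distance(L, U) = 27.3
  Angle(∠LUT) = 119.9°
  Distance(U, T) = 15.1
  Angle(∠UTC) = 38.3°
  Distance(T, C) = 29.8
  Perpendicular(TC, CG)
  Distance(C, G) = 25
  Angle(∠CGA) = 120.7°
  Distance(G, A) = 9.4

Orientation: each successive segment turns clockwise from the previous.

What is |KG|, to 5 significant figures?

35.218

K is at the origin; KL runs at -81.6° with length 8.7, so L = (1.2709, -8.6067). ∠KLU = 110.4° gives LU at -151.20° from the x-axis; with |LU| = 27.3, U = (-22.652, -21.759). ∠LUT = 119.9° gives UT at 148.70° from the x-axis; with |UT| = 15.1, T = (-35.555, -13.914). ∠UTC = 38.3° gives TC at 7.0000° from the x-axis; with |TC| = 29.8, C = (-5.9767, -10.282). The perpendicularity gives CG at right angles to TC, so CG runs at -83.000°; with |CG| = 25.0, G = (-2.9300, -35.096). Then |KG| = |G − K| = 35.218.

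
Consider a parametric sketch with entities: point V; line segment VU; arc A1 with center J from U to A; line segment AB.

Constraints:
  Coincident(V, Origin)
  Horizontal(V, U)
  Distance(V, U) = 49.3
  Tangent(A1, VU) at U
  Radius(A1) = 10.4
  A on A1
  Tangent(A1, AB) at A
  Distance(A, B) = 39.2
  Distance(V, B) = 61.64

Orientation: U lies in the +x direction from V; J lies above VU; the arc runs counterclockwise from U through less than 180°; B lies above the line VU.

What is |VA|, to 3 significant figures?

60.2

Checks: ∠(JU, UV) = 90.00° ✓; |JU| = 10.40 ✓; |JA| = 10.40 ✓; ∠(JA, AB) = 90.00° ✓; |AB| = 39.20 ✓; |VB| = 61.64 ✓.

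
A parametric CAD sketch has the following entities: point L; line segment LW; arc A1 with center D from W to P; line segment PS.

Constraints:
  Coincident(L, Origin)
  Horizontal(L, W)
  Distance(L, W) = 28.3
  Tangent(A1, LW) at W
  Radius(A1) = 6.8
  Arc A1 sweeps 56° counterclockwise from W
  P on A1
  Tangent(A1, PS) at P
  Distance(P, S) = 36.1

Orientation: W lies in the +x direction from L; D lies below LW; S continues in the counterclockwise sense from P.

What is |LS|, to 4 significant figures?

33.02

On A1, W sits at bearing 90° from D; a 56° counterclockwise sweep puts P at bearing 146°, so P = D + 6.8·(cos 146°, sin 146°) = (22.66, -2.997). A1 meets PS tangentially, so DP is at right angles to PS, so PS runs along (−sin 146°, cos 146°); with |PS| = 36.1, S = (2.476, -32.93). Then |LS| = |S − L| = 33.02.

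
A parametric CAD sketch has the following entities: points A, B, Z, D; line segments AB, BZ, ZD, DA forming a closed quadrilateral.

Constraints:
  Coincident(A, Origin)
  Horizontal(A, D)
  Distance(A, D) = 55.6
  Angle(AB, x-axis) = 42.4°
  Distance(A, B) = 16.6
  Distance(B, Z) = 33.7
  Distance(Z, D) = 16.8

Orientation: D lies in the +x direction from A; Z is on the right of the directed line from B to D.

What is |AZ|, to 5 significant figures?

41.100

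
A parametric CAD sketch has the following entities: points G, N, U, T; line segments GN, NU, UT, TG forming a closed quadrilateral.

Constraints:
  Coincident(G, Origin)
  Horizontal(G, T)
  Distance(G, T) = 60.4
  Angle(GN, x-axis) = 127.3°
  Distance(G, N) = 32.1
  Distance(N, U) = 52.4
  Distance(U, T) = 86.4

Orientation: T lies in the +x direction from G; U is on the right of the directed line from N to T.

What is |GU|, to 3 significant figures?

34.5

Checks: |NU| = 52.40 ✓; |UT| = 86.40 ✓.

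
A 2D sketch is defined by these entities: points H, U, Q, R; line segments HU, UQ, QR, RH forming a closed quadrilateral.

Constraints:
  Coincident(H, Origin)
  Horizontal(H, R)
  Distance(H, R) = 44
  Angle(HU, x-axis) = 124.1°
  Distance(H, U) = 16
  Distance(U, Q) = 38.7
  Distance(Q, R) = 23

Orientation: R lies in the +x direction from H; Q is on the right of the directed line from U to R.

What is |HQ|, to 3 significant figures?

24.4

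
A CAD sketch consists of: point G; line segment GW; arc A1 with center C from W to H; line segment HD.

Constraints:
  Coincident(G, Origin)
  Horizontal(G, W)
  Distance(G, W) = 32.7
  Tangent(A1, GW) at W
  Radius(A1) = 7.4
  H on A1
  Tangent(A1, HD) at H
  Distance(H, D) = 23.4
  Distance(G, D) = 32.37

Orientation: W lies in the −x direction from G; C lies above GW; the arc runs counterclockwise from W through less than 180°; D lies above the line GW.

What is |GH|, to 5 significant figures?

26.194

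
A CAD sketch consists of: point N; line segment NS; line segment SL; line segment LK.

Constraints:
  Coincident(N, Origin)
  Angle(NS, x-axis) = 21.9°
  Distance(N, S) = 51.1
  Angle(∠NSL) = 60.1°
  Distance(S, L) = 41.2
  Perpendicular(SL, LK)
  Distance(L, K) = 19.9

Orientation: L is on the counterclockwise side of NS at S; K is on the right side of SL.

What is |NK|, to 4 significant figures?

66.10

∠NSL = 60.1°, so SL runs at 21.9° + (180° − 60.1°) = 141.8° from the x-axis; with |SL| = 41.2, L = S + 41.2·(cos 141.8°, sin 141.8°) = (15.04, 44.54). The perpendicularity gives LK at right angles to SL; with |LK| = 19.9 on the right of SL, K = L + 19.9·(0.6184, 0.7859) = (27.34, 60.18). Then |NK| = |K − N| = 66.10.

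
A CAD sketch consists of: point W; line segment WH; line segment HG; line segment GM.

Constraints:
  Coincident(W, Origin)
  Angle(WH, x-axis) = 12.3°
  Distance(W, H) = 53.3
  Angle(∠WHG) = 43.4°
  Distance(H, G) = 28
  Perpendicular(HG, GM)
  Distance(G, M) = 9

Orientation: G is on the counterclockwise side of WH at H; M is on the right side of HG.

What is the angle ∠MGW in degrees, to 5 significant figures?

163.67°

∠WHG = 43.4°, so HG runs at 12.3° + (180° − 43.4°) = 148.90° from the x-axis; with |HG| = 28.0, G = H + 28.0·(cos 148.90°, sin 148.90°) = (28.101, 25.817). HG is perpendicular to GM; with |GM| = 9.0 on the right of HG, M = G + 9.0·(0.51653, 0.85627) = (32.750, 33.524). Then cos ∠MGW = GM·GW / (|GM||GW|), giving 163.67°.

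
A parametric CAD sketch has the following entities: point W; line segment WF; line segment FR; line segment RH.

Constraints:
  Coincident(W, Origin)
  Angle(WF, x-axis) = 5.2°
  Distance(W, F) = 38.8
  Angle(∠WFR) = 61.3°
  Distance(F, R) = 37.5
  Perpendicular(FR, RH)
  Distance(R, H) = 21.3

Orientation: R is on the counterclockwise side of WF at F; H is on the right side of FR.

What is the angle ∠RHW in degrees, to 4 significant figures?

18.83°

W is at the origin; WF runs at 5.2° with length 38.8, so F = 38.8·(cos 5.2°, sin 5.2°) = (38.64, 3.517). ∠WFR = 61.3°, so FR runs at 5.2° + (180° − 61.3°) = 123.9° from the x-axis; with |FR| = 37.5, R = F + 37.5·(cos 123.9°, sin 123.9°) = (17.72, 34.64). FR is perpendicular to RH; with |RH| = 21.3 on the right of FR, H = R + 21.3·(0.8300, 0.5577) = (35.40, 46.52). Then cos ∠RHW = HR·HW / (|HR||HW|), giving 18.83°.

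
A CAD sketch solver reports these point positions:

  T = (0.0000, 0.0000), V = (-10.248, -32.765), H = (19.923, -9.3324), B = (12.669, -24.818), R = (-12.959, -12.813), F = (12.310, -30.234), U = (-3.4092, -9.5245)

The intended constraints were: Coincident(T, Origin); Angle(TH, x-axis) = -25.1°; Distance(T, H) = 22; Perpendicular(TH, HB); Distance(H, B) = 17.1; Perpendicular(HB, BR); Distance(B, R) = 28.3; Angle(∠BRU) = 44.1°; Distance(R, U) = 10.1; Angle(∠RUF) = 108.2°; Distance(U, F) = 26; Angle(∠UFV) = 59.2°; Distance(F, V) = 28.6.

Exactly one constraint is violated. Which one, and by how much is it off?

Distance(F, V) = 28.6 — off by 5.90.

T = (0.00, 0.00) ✓; TH at -25.10° ✓; |TH| = 22.00 ✓; ∠(TH, HB) = 90.00° ✓; |HB| = 17.10 ✓; ∠(HB, BR) = 90.00° ✓; |BR| = 28.30 ✓; ∠BRU = 44.10° ✓; |RU| = 10.10 ✓; ∠RUF = 108.2° ✓; |UF| = 26.00 ✓; ∠UFV = 59.20° ✓; |FV| = 22.70 ✗.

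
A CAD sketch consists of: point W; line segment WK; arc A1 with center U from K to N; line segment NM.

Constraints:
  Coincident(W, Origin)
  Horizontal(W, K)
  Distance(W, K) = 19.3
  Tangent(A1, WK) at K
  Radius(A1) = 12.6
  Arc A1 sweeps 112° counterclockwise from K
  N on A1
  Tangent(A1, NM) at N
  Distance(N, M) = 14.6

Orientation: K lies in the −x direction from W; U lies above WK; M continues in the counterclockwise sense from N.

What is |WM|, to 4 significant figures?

33.52

W is at the origin; WK is horizontal with |WK| = 19.3 and K on the −x side, so K = (-19.30, 0.000). Since A1 is tangent to WK there, UK ⟂ WK, so U = K + (0, 12.6) = (-19.30, 12.60). On A1, K sits at bearing -90° from U; a 112° counterclockwise sweep puts N at bearing 22°, so N = U + 12.6·(cos 22°, sin 22°) = (-7.617, 17.32). A1 meets NM tangentially, so UN is at right angles to NM, so NM runs along (−sin 22°, cos 22°); with |NM| = 14.6, M = (-13.09, 30.86). Then |WM| = |M − W| = 33.52.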